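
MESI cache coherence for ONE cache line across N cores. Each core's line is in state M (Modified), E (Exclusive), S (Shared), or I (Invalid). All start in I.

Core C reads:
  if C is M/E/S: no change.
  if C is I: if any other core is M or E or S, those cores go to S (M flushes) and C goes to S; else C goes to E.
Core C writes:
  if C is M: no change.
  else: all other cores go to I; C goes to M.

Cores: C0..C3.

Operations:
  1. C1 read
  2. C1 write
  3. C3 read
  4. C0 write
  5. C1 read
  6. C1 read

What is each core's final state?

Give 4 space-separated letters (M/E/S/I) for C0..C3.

Answer: S S I I

Derivation:
Op 1: C1 read [C1 read from I: no other sharers -> C1=E (exclusive)] -> [I,E,I,I]
Op 2: C1 write [C1 write: invalidate none -> C1=M] -> [I,M,I,I]
Op 3: C3 read [C3 read from I: others=['C1=M'] -> C3=S, others downsized to S] -> [I,S,I,S]
Op 4: C0 write [C0 write: invalidate ['C1=S', 'C3=S'] -> C0=M] -> [M,I,I,I]
Op 5: C1 read [C1 read from I: others=['C0=M'] -> C1=S, others downsized to S] -> [S,S,I,I]
Op 6: C1 read [C1 read: already in S, no change] -> [S,S,I,I]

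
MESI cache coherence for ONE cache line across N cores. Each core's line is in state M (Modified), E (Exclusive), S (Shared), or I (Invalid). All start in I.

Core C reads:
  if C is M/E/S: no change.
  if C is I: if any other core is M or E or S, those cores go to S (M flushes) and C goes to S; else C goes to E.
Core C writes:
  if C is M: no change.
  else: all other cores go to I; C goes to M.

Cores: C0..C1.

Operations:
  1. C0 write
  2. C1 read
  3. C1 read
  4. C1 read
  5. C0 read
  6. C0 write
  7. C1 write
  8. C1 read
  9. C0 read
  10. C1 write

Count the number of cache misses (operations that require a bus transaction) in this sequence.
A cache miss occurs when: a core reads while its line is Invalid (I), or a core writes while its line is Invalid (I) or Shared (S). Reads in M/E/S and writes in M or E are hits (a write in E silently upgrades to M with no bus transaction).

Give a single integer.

Op 1: C0 write [C0 write: invalidate none -> C0=M] -> [M,I] [MISS #1: write from I]
Op 2: C1 read [C1 read from I: others=['C0=M'] -> C1=S, others downsized to S] -> [S,S] [MISS #2: read from I]
Op 3: C1 read [C1 read: already in S, no change] -> [S,S] [hit: read from S]
Op 4: C1 read [C1 read: already in S, no change] -> [S,S] [hit: read from S]
Op 5: C0 read [C0 read: already in S, no change] -> [S,S] [hit: read from S]
Op 6: C0 write [C0 write: invalidate ['C1=S'] -> C0=M] -> [M,I] [MISS #3: write from S]
Op 7: C1 write [C1 write: invalidate ['C0=M'] -> C1=M] -> [I,M] [MISS #4: write from I]
Op 8: C1 read [C1 read: already in M, no change] -> [I,M] [hit: read from M]
Op 9: C0 read [C0 read from I: others=['C1=M'] -> C0=S, others downsized to S] -> [S,S] [MISS #5: read from I]
Op 10: C1 write [C1 write: invalidate ['C0=S'] -> C1=M] -> [I,M] [MISS #6: write from S]

Answer: 6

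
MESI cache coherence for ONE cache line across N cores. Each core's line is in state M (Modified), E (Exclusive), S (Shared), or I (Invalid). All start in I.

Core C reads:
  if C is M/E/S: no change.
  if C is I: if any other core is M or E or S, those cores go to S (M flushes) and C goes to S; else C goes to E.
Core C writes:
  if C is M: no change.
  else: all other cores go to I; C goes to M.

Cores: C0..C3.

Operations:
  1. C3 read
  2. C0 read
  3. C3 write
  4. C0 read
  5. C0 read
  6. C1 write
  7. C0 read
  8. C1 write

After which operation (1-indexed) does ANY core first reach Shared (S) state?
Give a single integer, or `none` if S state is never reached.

Op 1: C3 read [C3 read from I: no other sharers -> C3=E (exclusive)] -> [I,I,I,E]
Op 2: C0 read [C0 read from I: others=['C3=E'] -> C0=S, others downsized to S] -> [S,I,I,S]
  -> First S state at op 2; remaining ops need not be traced.

Answer: 2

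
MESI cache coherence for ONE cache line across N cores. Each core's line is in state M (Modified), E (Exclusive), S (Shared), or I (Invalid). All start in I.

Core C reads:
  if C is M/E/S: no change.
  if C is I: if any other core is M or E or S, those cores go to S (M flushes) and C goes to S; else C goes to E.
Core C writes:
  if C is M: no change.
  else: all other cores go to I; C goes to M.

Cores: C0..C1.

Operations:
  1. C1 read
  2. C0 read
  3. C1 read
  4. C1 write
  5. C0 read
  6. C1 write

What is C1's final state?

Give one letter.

Answer: M

Derivation:
Op 1: C1 read [C1 read from I: no other sharers -> C1=E (exclusive)] -> [I,E]
Op 2: C0 read [C0 read from I: others=['C1=E'] -> C0=S, others downsized to S] -> [S,S]
Op 3: C1 read [C1 read: already in S, no change] -> [S,S]
Op 4: C1 write [C1 write: invalidate ['C0=S'] -> C1=M] -> [I,M]
Op 5: C0 read [C0 read from I: others=['C1=M'] -> C0=S, others downsized to S] -> [S,S]
Op 6: C1 write [C1 write: invalidate ['C0=S'] -> C1=M] -> [I,M]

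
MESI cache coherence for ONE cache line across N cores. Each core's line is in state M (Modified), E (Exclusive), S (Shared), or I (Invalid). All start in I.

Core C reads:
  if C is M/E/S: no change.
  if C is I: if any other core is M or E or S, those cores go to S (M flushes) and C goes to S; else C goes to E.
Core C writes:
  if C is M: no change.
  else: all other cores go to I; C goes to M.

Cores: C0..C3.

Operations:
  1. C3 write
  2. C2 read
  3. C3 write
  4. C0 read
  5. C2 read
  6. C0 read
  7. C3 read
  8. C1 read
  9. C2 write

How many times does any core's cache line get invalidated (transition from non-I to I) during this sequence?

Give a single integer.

Op 1: C3 write [C3 write: invalidate none -> C3=M] -> [I,I,I,M] (invalidations this op: 0; running total: 0)
Op 2: C2 read [C2 read from I: others=['C3=M'] -> C2=S, others downsized to S] -> [I,I,S,S] (invalidations this op: 0; running total: 0)
Op 3: C3 write [C3 write: invalidate ['C2=S'] -> C3=M] -> [I,I,I,M] (invalidations this op: 1; running total: 1)
Op 4: C0 read [C0 read from I: others=['C3=M'] -> C0=S, others downsized to S] -> [S,I,I,S] (invalidations this op: 0; running total: 1)
Op 5: C2 read [C2 read from I: others=['C0=S', 'C3=S'] -> C2=S, others downsized to S] -> [S,I,S,S] (invalidations this op: 0; running total: 1)
Op 6: C0 read [C0 read: already in S, no change] -> [S,I,S,S] (invalidations this op: 0; running total: 1)
Op 7: C3 read [C3 read: already in S, no change] -> [S,I,S,S] (invalidations this op: 0; running total: 1)
Op 8: C1 read [C1 read from I: others=['C0=S', 'C2=S', 'C3=S'] -> C1=S, others downsized to S] -> [S,S,S,S] (invalidations this op: 0; running total: 1)
Op 9: C2 write [C2 write: invalidate ['C0=S', 'C1=S', 'C3=S'] -> C2=M] -> [I,I,M,I] (invalidations this op: 3; running total: 4)

Answer: 4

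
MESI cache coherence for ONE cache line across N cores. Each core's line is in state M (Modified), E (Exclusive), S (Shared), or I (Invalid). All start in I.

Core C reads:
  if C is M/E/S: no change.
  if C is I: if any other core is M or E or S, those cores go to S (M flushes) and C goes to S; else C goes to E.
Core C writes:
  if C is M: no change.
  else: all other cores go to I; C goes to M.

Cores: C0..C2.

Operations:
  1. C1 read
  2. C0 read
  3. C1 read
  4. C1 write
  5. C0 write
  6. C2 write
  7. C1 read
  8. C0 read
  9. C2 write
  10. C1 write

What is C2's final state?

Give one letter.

Answer: I

Derivation:
Op 1: C1 read [C1 read from I: no other sharers -> C1=E (exclusive)] -> [I,E,I]
Op 2: C0 read [C0 read from I: others=['C1=E'] -> C0=S, others downsized to S] -> [S,S,I]
Op 3: C1 read [C1 read: already in S, no change] -> [S,S,I]
Op 4: C1 write [C1 write: invalidate ['C0=S'] -> C1=M] -> [I,M,I]
Op 5: C0 write [C0 write: invalidate ['C1=M'] -> C0=M] -> [M,I,I]
Op 6: C2 write [C2 write: invalidate ['C0=M'] -> C2=M] -> [I,I,M]
Op 7: C1 read [C1 read from I: others=['C2=M'] -> C1=S, others downsized to S] -> [I,S,S]
Op 8: C0 read [C0 read from I: others=['C1=S', 'C2=S'] -> C0=S, others downsized to S] -> [S,S,S]
Op 9: C2 write [C2 write: invalidate ['C0=S', 'C1=S'] -> C2=M] -> [I,I,M]
Op 10: C1 write [C1 write: invalidate ['C2=M'] -> C1=M] -> [I,M,I]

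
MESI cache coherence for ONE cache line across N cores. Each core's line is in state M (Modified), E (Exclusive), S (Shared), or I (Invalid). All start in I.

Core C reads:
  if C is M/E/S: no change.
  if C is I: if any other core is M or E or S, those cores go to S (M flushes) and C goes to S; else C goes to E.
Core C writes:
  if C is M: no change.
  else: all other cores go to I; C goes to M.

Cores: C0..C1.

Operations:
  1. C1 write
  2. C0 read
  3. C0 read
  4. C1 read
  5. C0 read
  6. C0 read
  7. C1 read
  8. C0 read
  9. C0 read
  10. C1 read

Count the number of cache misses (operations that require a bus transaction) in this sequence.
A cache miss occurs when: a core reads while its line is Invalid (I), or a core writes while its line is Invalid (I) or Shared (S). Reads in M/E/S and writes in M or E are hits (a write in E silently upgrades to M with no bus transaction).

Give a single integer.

Answer: 2

Derivation:
Op 1: C1 write [C1 write: invalidate none -> C1=M] -> [I,M] [MISS #1: write from I]
Op 2: C0 read [C0 read from I: others=['C1=M'] -> C0=S, others downsized to S] -> [S,S] [MISS #2: read from I]
Op 3: C0 read [C0 read: already in S, no change] -> [S,S] [hit: read from S]
Op 4: C1 read [C1 read: already in S, no change] -> [S,S] [hit: read from S]
Op 5: C0 read [C0 read: already in S, no change] -> [S,S] [hit: read from S]
Op 6: C0 read [C0 read: already in S, no change] -> [S,S] [hit: read from S]
Op 7: C1 read [C1 read: already in S, no change] -> [S,S] [hit: read from S]
Op 8: C0 read [C0 read: already in S, no change] -> [S,S] [hit: read from S]
Op 9: C0 read [C0 read: already in S, no change] -> [S,S] [hit: read from S]
Op 10: C1 read [C1 read: already in S, no change] -> [S,S] [hit: read from S]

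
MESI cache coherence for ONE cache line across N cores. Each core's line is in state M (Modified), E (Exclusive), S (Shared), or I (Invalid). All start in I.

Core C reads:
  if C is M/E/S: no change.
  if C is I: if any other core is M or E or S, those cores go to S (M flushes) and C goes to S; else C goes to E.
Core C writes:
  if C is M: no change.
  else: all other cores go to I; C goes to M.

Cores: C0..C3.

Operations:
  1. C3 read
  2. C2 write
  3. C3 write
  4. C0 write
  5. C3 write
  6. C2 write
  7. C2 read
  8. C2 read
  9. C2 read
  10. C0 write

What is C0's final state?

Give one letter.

Answer: M

Derivation:
Op 1: C3 read [C3 read from I: no other sharers -> C3=E (exclusive)] -> [I,I,I,E]
Op 2: C2 write [C2 write: invalidate ['C3=E'] -> C2=M] -> [I,I,M,I]
Op 3: C3 write [C3 write: invalidate ['C2=M'] -> C3=M] -> [I,I,I,M]
Op 4: C0 write [C0 write: invalidate ['C3=M'] -> C0=M] -> [M,I,I,I]
Op 5: C3 write [C3 write: invalidate ['C0=M'] -> C3=M] -> [I,I,I,M]
Op 6: C2 write [C2 write: invalidate ['C3=M'] -> C2=M] -> [I,I,M,I]
Op 7: C2 read [C2 read: already in M, no change] -> [I,I,M,I]
Op 8: C2 read [C2 read: already in M, no change] -> [I,I,M,I]
Op 9: C2 read [C2 read: already in M, no change] -> [I,I,M,I]
Op 10: C0 write [C0 write: invalidate ['C2=M'] -> C0=M] -> [M,I,I,I]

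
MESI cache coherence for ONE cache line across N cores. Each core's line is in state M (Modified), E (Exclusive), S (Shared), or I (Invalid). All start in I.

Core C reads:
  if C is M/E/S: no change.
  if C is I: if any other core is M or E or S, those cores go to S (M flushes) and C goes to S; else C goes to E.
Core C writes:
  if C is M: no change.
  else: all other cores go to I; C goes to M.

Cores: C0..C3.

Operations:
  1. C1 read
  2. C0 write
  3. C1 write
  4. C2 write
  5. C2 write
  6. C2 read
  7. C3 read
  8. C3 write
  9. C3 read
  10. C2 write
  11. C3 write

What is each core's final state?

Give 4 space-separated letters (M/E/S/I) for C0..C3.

Answer: I I I M

Derivation:
Op 1: C1 read [C1 read from I: no other sharers -> C1=E (exclusive)] -> [I,E,I,I]
Op 2: C0 write [C0 write: invalidate ['C1=E'] -> C0=M] -> [M,I,I,I]
Op 3: C1 write [C1 write: invalidate ['C0=M'] -> C1=M] -> [I,M,I,I]
Op 4: C2 write [C2 write: invalidate ['C1=M'] -> C2=M] -> [I,I,M,I]
Op 5: C2 write [C2 write: already M (modified), no change] -> [I,I,M,I]
Op 6: C2 read [C2 read: already in M, no change] -> [I,I,M,I]
Op 7: C3 read [C3 read from I: others=['C2=M'] -> C3=S, others downsized to S] -> [I,I,S,S]
Op 8: C3 write [C3 write: invalidate ['C2=S'] -> C3=M] -> [I,I,I,M]
Op 9: C3 read [C3 read: already in M, no change] -> [I,I,I,M]
Op 10: C2 write [C2 write: invalidate ['C3=M'] -> C2=M] -> [I,I,M,I]
Op 11: C3 write [C3 write: invalidate ['C2=M'] -> C3=M] -> [I,I,I,M]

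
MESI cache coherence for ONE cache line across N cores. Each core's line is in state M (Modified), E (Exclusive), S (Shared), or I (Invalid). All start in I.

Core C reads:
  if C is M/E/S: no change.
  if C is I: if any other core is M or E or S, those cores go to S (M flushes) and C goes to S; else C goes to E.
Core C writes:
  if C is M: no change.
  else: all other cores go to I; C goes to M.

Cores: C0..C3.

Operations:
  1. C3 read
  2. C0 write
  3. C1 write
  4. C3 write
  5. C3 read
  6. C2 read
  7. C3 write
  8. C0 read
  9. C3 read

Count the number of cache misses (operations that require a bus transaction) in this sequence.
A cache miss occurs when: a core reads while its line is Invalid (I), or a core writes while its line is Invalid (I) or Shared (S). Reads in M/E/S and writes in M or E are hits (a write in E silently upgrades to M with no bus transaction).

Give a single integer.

Answer: 7

Derivation:
Op 1: C3 read [C3 read from I: no other sharers -> C3=E (exclusive)] -> [I,I,I,E] [MISS #1: read from I]
Op 2: C0 write [C0 write: invalidate ['C3=E'] -> C0=M] -> [M,I,I,I] [MISS #2: write from I]
Op 3: C1 write [C1 write: invalidate ['C0=M'] -> C1=M] -> [I,M,I,I] [MISS #3: write from I]
Op 4: C3 write [C3 write: invalidate ['C1=M'] -> C3=M] -> [I,I,I,M] [MISS #4: write from I]
Op 5: C3 read [C3 read: already in M, no change] -> [I,I,I,M] [hit: read from M]
Op 6: C2 read [C2 read from I: others=['C3=M'] -> C2=S, others downsized to S] -> [I,I,S,S] [MISS #5: read from I]
Op 7: C3 write [C3 write: invalidate ['C2=S'] -> C3=M] -> [I,I,I,M] [MISS #6: write from S]
Op 8: C0 read [C0 read from I: others=['C3=M'] -> C0=S, others downsized to S] -> [S,I,I,S] [MISS #7: read from I]
Op 9: C3 read [C3 read: already in S, no change] -> [S,I,I,S] [hit: read from S]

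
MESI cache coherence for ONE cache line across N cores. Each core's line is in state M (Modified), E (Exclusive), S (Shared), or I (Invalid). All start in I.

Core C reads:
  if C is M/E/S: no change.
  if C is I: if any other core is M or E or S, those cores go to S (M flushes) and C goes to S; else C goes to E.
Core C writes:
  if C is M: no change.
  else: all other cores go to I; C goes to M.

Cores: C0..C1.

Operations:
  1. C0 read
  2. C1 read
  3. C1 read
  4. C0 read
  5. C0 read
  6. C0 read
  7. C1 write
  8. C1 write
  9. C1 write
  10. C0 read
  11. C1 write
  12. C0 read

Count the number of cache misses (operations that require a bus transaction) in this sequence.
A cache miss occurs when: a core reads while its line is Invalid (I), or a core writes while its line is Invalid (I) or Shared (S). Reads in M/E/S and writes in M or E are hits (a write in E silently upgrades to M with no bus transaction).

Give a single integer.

Answer: 6

Derivation:
Op 1: C0 read [C0 read from I: no other sharers -> C0=E (exclusive)] -> [E,I] [MISS #1: read from I]
Op 2: C1 read [C1 read from I: others=['C0=E'] -> C1=S, others downsized to S] -> [S,S] [MISS #2: read from I]
Op 3: C1 read [C1 read: already in S, no change] -> [S,S] [hit: read from S]
Op 4: C0 read [C0 read: already in S, no change] -> [S,S] [hit: read from S]
Op 5: C0 read [C0 read: already in S, no change] -> [S,S] [hit: read from S]
Op 6: C0 read [C0 read: already in S, no change] -> [S,S] [hit: read from S]
Op 7: C1 write [C1 write: invalidate ['C0=S'] -> C1=M] -> [I,M] [MISS #3: write from S]
Op 8: C1 write [C1 write: already M (modified), no change] -> [I,M] [hit: write from M]
Op 9: C1 write [C1 write: already M (modified), no change] -> [I,M] [hit: write from M]
Op 10: C0 read [C0 read from I: others=['C1=M'] -> C0=S, others downsized to S] -> [S,S] [MISS #4: read from I]
Op 11: C1 write [C1 write: invalidate ['C0=S'] -> C1=M] -> [I,M] [MISS #5: write from S]
Op 12: C0 read [C0 read from I: others=['C1=M'] -> C0=S, others downsized to S] -> [S,S] [MISS #6: read from I]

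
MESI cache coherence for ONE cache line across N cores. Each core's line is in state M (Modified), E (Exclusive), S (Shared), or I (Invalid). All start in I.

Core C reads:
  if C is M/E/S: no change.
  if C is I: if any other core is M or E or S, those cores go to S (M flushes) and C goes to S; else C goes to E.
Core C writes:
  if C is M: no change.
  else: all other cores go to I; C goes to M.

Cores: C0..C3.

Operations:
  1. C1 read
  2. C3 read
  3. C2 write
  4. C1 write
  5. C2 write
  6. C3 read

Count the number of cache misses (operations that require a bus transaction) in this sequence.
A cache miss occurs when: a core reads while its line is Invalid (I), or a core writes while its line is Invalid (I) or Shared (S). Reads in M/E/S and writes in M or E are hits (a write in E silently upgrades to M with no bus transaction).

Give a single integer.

Op 1: C1 read [C1 read from I: no other sharers -> C1=E (exclusive)] -> [I,E,I,I] [MISS #1: read from I]
Op 2: C3 read [C3 read from I: others=['C1=E'] -> C3=S, others downsized to S] -> [I,S,I,S] [MISS #2: read from I]
Op 3: C2 write [C2 write: invalidate ['C1=S', 'C3=S'] -> C2=M] -> [I,I,M,I] [MISS #3: write from I]
Op 4: C1 write [C1 write: invalidate ['C2=M'] -> C1=M] -> [I,M,I,I] [MISS #4: write from I]
Op 5: C2 write [C2 write: invalidate ['C1=M'] -> C2=M] -> [I,I,M,I] [MISS #5: write from I]
Op 6: C3 read [C3 read from I: others=['C2=M'] -> C3=S, others downsized to S] -> [I,I,S,S] [MISS #6: read from I]

Answer: 6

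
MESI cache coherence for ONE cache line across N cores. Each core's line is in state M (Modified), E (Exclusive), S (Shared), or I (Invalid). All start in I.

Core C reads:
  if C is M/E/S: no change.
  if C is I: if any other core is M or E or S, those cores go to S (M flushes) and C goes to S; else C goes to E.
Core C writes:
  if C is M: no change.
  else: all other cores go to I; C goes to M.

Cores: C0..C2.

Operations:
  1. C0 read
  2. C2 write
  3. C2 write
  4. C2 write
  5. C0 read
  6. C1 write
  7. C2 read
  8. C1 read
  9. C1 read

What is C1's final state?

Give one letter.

Answer: S

Derivation:
Op 1: C0 read [C0 read from I: no other sharers -> C0=E (exclusive)] -> [E,I,I]
Op 2: C2 write [C2 write: invalidate ['C0=E'] -> C2=M] -> [I,I,M]
Op 3: C2 write [C2 write: already M (modified), no change] -> [I,I,M]
Op 4: C2 write [C2 write: already M (modified), no change] -> [I,I,M]
Op 5: C0 read [C0 read from I: others=['C2=M'] -> C0=S, others downsized to S] -> [S,I,S]
Op 6: C1 write [C1 write: invalidate ['C0=S', 'C2=S'] -> C1=M] -> [I,M,I]
Op 7: C2 read [C2 read from I: others=['C1=M'] -> C2=S, others downsized to S] -> [I,S,S]
Op 8: C1 read [C1 read: already in S, no change] -> [I,S,S]
Op 9: C1 read [C1 read: already in S, no change] -> [I,S,S]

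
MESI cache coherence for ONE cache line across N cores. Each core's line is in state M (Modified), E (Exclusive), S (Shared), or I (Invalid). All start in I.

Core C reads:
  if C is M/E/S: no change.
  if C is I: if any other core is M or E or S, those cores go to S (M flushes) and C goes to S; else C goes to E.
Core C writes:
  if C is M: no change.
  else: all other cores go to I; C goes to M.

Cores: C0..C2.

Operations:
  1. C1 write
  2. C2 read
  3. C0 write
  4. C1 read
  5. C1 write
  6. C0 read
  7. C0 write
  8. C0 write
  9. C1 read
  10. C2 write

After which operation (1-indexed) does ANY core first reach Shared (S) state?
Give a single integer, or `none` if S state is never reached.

Op 1: C1 write [C1 write: invalidate none -> C1=M] -> [I,M,I]
Op 2: C2 read [C2 read from I: others=['C1=M'] -> C2=S, others downsized to S] -> [I,S,S]
  -> First S state at op 2; remaining ops need not be traced.

Answer: 2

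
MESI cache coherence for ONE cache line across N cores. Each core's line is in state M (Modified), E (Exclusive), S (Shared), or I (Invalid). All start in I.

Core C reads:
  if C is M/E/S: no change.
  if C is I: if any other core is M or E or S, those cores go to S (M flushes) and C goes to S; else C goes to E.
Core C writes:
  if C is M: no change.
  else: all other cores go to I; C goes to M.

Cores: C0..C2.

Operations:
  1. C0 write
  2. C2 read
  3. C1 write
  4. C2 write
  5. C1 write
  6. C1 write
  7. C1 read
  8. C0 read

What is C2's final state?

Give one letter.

Op 1: C0 write [C0 write: invalidate none -> C0=M] -> [M,I,I]
Op 2: C2 read [C2 read from I: others=['C0=M'] -> C2=S, others downsized to S] -> [S,I,S]
Op 3: C1 write [C1 write: invalidate ['C0=S', 'C2=S'] -> C1=M] -> [I,M,I]
Op 4: C2 write [C2 write: invalidate ['C1=M'] -> C2=M] -> [I,I,M]
Op 5: C1 write [C1 write: invalidate ['C2=M'] -> C1=M] -> [I,M,I]
Op 6: C1 write [C1 write: already M (modified), no change] -> [I,M,I]
Op 7: C1 read [C1 read: already in M, no change] -> [I,M,I]
Op 8: C0 read [C0 read from I: others=['C1=M'] -> C0=S, others downsized to S] -> [S,S,I]

Answer: I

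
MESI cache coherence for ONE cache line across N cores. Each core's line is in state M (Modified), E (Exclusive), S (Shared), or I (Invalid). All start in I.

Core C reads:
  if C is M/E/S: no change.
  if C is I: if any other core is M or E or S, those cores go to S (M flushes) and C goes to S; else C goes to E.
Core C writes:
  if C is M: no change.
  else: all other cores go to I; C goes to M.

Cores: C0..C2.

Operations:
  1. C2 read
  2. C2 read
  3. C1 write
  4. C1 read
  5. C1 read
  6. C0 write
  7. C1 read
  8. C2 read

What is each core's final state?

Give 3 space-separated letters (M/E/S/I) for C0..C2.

Answer: S S S

Derivation:
Op 1: C2 read [C2 read from I: no other sharers -> C2=E (exclusive)] -> [I,I,E]
Op 2: C2 read [C2 read: already in E, no change] -> [I,I,E]
Op 3: C1 write [C1 write: invalidate ['C2=E'] -> C1=M] -> [I,M,I]
Op 4: C1 read [C1 read: already in M, no change] -> [I,M,I]
Op 5: C1 read [C1 read: already in M, no change] -> [I,M,I]
Op 6: C0 write [C0 write: invalidate ['C1=M'] -> C0=M] -> [M,I,I]
Op 7: C1 read [C1 read from I: others=['C0=M'] -> C1=S, others downsized to S] -> [S,S,I]
Op 8: C2 read [C2 read from I: others=['C0=S', 'C1=S'] -> C2=S, others downsized to S] -> [S,S,S]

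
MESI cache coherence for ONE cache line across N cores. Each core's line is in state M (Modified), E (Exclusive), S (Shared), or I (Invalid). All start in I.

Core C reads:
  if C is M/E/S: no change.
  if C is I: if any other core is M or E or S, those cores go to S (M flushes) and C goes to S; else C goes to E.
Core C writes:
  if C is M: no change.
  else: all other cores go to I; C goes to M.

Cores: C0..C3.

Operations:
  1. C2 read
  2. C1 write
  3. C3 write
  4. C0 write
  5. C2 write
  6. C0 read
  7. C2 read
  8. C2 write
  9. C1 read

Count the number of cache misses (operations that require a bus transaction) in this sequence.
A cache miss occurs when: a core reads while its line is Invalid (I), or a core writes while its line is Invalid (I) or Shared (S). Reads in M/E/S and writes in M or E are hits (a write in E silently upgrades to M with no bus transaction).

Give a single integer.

Answer: 8

Derivation:
Op 1: C2 read [C2 read from I: no other sharers -> C2=E (exclusive)] -> [I,I,E,I] [MISS #1: read from I]
Op 2: C1 write [C1 write: invalidate ['C2=E'] -> C1=M] -> [I,M,I,I] [MISS #2: write from I]
Op 3: C3 write [C3 write: invalidate ['C1=M'] -> C3=M] -> [I,I,I,M] [MISS #3: write from I]
Op 4: C0 write [C0 write: invalidate ['C3=M'] -> C0=M] -> [M,I,I,I] [MISS #4: write from I]
Op 5: C2 write [C2 write: invalidate ['C0=M'] -> C2=M] -> [I,I,M,I] [MISS #5: write from I]
Op 6: C0 read [C0 read from I: others=['C2=M'] -> C0=S, others downsized to S] -> [S,I,S,I] [MISS #6: read from I]
Op 7: C2 read [C2 read: already in S, no change] -> [S,I,S,I] [hit: read from S]
Op 8: C2 write [C2 write: invalidate ['C0=S'] -> C2=M] -> [I,I,M,I] [MISS #7: write from S]
Op 9: C1 read [C1 read from I: others=['C2=M'] -> C1=S, others downsized to S] -> [I,S,S,I] [MISS #8: read from I]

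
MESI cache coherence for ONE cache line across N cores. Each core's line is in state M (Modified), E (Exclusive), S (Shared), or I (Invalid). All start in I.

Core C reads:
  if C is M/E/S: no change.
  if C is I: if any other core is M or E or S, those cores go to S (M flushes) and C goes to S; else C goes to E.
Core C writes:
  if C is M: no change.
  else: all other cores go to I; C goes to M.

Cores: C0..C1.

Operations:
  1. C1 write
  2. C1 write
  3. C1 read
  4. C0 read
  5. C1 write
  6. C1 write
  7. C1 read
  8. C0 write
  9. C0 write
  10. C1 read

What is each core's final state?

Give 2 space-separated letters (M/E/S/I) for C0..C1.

Op 1: C1 write [C1 write: invalidate none -> C1=M] -> [I,M]
Op 2: C1 write [C1 write: already M (modified), no change] -> [I,M]
Op 3: C1 read [C1 read: already in M, no change] -> [I,M]
Op 4: C0 read [C0 read from I: others=['C1=M'] -> C0=S, others downsized to S] -> [S,S]
Op 5: C1 write [C1 write: invalidate ['C0=S'] -> C1=M] -> [I,M]
Op 6: C1 write [C1 write: already M (modified), no change] -> [I,M]
Op 7: C1 read [C1 read: already in M, no change] -> [I,M]
Op 8: C0 write [C0 write: invalidate ['C1=M'] -> C0=M] -> [M,I]
Op 9: C0 write [C0 write: already M (modified), no change] -> [M,I]
Op 10: C1 read [C1 read from I: others=['C0=M'] -> C1=S, others downsized to S] -> [S,S]

Answer: S S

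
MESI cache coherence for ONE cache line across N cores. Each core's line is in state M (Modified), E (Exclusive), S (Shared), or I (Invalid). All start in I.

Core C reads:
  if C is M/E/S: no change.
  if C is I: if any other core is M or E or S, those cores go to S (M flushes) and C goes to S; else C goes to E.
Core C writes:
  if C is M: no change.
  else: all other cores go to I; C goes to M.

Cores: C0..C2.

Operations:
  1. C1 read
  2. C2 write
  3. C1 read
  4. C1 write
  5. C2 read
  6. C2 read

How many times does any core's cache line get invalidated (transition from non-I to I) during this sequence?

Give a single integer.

Answer: 2

Derivation:
Op 1: C1 read [C1 read from I: no other sharers -> C1=E (exclusive)] -> [I,E,I] (invalidations this op: 0; running total: 0)
Op 2: C2 write [C2 write: invalidate ['C1=E'] -> C2=M] -> [I,I,M] (invalidations this op: 1; running total: 1)
Op 3: C1 read [C1 read from I: others=['C2=M'] -> C1=S, others downsized to S] -> [I,S,S] (invalidations this op: 0; running total: 1)
Op 4: C1 write [C1 write: invalidate ['C2=S'] -> C1=M] -> [I,M,I] (invalidations this op: 1; running total: 2)
Op 5: C2 read [C2 read from I: others=['C1=M'] -> C2=S, others downsized to S] -> [I,S,S] (invalidations this op: 0; running total: 2)
Op 6: C2 read [C2 read: already in S, no change] -> [I,S,S] (invalidations this op: 0; running total: 2)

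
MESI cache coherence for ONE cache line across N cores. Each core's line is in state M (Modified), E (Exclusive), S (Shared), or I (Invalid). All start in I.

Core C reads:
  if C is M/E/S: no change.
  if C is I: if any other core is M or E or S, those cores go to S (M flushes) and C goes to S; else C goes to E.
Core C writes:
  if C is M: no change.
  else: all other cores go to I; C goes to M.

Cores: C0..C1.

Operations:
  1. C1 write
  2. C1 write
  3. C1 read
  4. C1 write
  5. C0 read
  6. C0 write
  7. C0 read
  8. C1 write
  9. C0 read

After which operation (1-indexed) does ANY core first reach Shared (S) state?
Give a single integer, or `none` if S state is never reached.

Op 1: C1 write [C1 write: invalidate none -> C1=M] -> [I,M]
Op 2: C1 write [C1 write: already M (modified), no change] -> [I,M]
Op 3: C1 read [C1 read: already in M, no change] -> [I,M]
Op 4: C1 write [C1 write: already M (modified), no change] -> [I,M]
Op 5: C0 read [C0 read from I: others=['C1=M'] -> C0=S, others downsized to S] -> [S,S]
  -> First S state at op 5; remaining ops need not be traced.

Answer: 5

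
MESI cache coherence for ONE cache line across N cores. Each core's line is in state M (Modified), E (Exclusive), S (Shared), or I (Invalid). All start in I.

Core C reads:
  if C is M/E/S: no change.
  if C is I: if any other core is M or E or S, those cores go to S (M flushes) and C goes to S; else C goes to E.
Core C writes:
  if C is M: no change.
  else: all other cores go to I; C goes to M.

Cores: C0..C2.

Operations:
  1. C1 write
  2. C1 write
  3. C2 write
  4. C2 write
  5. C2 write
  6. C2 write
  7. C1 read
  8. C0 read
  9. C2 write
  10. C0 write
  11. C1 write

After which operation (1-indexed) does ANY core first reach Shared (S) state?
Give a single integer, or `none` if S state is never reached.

Answer: 7

Derivation:
Op 1: C1 write [C1 write: invalidate none -> C1=M] -> [I,M,I]
Op 2: C1 write [C1 write: already M (modified), no change] -> [I,M,I]
Op 3: C2 write [C2 write: invalidate ['C1=M'] -> C2=M] -> [I,I,M]
Op 4: C2 write [C2 write: already M (modified), no change] -> [I,I,M]
Op 5: C2 write [C2 write: already M (modified), no change] -> [I,I,M]
Op 6: C2 write [C2 write: already M (modified), no change] -> [I,I,M]
Op 7: C1 read [C1 read from I: others=['C2=M'] -> C1=S, others downsized to S] -> [I,S,S]
  -> First S state at op 7; remaining ops need not be traced.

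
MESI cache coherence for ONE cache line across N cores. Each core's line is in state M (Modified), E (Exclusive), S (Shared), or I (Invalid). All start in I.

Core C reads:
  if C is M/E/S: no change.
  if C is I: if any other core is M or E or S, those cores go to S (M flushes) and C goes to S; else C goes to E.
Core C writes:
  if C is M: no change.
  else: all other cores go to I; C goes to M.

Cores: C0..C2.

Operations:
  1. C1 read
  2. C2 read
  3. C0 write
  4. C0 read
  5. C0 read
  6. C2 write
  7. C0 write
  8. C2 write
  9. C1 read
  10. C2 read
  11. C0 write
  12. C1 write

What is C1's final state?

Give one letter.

Answer: M

Derivation:
Op 1: C1 read [C1 read from I: no other sharers -> C1=E (exclusive)] -> [I,E,I]
Op 2: C2 read [C2 read from I: others=['C1=E'] -> C2=S, others downsized to S] -> [I,S,S]
Op 3: C0 write [C0 write: invalidate ['C1=S', 'C2=S'] -> C0=M] -> [M,I,I]
Op 4: C0 read [C0 read: already in M, no change] -> [M,I,I]
Op 5: C0 read [C0 read: already in M, no change] -> [M,I,I]
Op 6: C2 write [C2 write: invalidate ['C0=M'] -> C2=M] -> [I,I,M]
Op 7: C0 write [C0 write: invalidate ['C2=M'] -> C0=M] -> [M,I,I]
Op 8: C2 write [C2 write: invalidate ['C0=M'] -> C2=M] -> [I,I,M]
Op 9: C1 read [C1 read from I: others=['C2=M'] -> C1=S, others downsized to S] -> [I,S,S]
Op 10: C2 read [C2 read: already in S, no change] -> [I,S,S]
Op 11: C0 write [C0 write: invalidate ['C1=S', 'C2=S'] -> C0=M] -> [M,I,I]
Op 12: C1 write [C1 write: invalidate ['C0=M'] -> C1=M] -> [I,M,I]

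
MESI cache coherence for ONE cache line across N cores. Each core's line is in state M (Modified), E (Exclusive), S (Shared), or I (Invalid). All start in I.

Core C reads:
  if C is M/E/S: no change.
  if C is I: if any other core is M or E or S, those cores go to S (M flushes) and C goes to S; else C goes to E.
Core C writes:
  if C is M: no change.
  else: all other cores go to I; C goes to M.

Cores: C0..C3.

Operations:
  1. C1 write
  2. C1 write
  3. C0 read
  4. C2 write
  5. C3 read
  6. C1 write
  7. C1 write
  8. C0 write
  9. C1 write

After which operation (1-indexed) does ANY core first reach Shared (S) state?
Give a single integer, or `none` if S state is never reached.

Answer: 3

Derivation:
Op 1: C1 write [C1 write: invalidate none -> C1=M] -> [I,M,I,I]
Op 2: C1 write [C1 write: already M (modified), no change] -> [I,M,I,I]
Op 3: C0 read [C0 read from I: others=['C1=M'] -> C0=S, others downsized to S] -> [S,S,I,I]
  -> First S state at op 3; remaining ops need not be traced.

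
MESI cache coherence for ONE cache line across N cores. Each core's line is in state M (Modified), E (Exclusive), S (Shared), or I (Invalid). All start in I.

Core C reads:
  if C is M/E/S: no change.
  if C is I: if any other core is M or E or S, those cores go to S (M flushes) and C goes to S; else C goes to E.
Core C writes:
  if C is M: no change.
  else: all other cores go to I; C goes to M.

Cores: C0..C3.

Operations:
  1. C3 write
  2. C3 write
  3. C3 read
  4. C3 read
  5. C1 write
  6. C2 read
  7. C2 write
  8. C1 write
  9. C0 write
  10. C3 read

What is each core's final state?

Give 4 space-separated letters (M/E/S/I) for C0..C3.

Op 1: C3 write [C3 write: invalidate none -> C3=M] -> [I,I,I,M]
Op 2: C3 write [C3 write: already M (modified), no change] -> [I,I,I,M]
Op 3: C3 read [C3 read: already in M, no change] -> [I,I,I,M]
Op 4: C3 read [C3 read: already in M, no change] -> [I,I,I,M]
Op 5: C1 write [C1 write: invalidate ['C3=M'] -> C1=M] -> [I,M,I,I]
Op 6: C2 read [C2 read from I: others=['C1=M'] -> C2=S, others downsized to S] -> [I,S,S,I]
Op 7: C2 write [C2 write: invalidate ['C1=S'] -> C2=M] -> [I,I,M,I]
Op 8: C1 write [C1 write: invalidate ['C2=M'] -> C1=M] -> [I,M,I,I]
Op 9: C0 write [C0 write: invalidate ['C1=M'] -> C0=M] -> [M,I,I,I]
Op 10: C3 read [C3 read from I: others=['C0=M'] -> C3=S, others downsized to S] -> [S,I,I,S]

Answer: S I I S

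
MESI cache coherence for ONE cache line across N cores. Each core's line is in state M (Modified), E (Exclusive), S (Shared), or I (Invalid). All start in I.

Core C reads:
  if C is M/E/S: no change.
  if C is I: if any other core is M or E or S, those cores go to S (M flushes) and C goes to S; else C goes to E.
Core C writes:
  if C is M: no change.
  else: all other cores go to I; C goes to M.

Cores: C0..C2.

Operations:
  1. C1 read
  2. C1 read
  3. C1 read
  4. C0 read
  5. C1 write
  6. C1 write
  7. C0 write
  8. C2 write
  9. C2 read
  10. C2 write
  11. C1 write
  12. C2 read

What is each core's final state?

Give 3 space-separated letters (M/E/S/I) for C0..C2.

Op 1: C1 read [C1 read from I: no other sharers -> C1=E (exclusive)] -> [I,E,I]
Op 2: C1 read [C1 read: already in E, no change] -> [I,E,I]
Op 3: C1 read [C1 read: already in E, no change] -> [I,E,I]
Op 4: C0 read [C0 read from I: others=['C1=E'] -> C0=S, others downsized to S] -> [S,S,I]
Op 5: C1 write [C1 write: invalidate ['C0=S'] -> C1=M] -> [I,M,I]
Op 6: C1 write [C1 write: already M (modified), no change] -> [I,M,I]
Op 7: C0 write [C0 write: invalidate ['C1=M'] -> C0=M] -> [M,I,I]
Op 8: C2 write [C2 write: invalidate ['C0=M'] -> C2=M] -> [I,I,M]
Op 9: C2 read [C2 read: already in M, no change] -> [I,I,M]
Op 10: C2 write [C2 write: already M (modified), no change] -> [I,I,M]
Op 11: C1 write [C1 write: invalidate ['C2=M'] -> C1=M] -> [I,M,I]
Op 12: C2 read [C2 read from I: others=['C1=M'] -> C2=S, others downsized to S] -> [I,S,S]

Answer: I S S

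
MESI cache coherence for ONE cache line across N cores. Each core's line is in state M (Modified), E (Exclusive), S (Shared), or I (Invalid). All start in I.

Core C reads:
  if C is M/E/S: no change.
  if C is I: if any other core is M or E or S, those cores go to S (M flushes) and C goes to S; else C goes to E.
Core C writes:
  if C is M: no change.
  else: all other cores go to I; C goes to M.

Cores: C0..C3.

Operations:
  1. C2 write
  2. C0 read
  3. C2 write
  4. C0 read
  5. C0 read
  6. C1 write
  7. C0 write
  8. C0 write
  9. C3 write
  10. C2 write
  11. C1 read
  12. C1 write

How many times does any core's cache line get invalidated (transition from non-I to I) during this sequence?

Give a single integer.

Answer: 7

Derivation:
Op 1: C2 write [C2 write: invalidate none -> C2=M] -> [I,I,M,I] (invalidations this op: 0; running total: 0)
Op 2: C0 read [C0 read from I: others=['C2=M'] -> C0=S, others downsized to S] -> [S,I,S,I] (invalidations this op: 0; running total: 0)
Op 3: C2 write [C2 write: invalidate ['C0=S'] -> C2=M] -> [I,I,M,I] (invalidations this op: 1; running total: 1)
Op 4: C0 read [C0 read from I: others=['C2=M'] -> C0=S, others downsized to S] -> [S,I,S,I] (invalidations this op: 0; running total: 1)
Op 5: C0 read [C0 read: already in S, no change] -> [S,I,S,I] (invalidations this op: 0; running total: 1)
Op 6: C1 write [C1 write: invalidate ['C0=S', 'C2=S'] -> C1=M] -> [I,M,I,I] (invalidations this op: 2; running total: 3)
Op 7: C0 write [C0 write: invalidate ['C1=M'] -> C0=M] -> [M,I,I,I] (invalidations this op: 1; running total: 4)
Op 8: C0 write [C0 write: already M (modified), no change] -> [M,I,I,I] (invalidations this op: 0; running total: 4)
Op 9: C3 write [C3 write: invalidate ['C0=M'] -> C3=M] -> [I,I,I,M] (invalidations this op: 1; running total: 5)
Op 10: C2 write [C2 write: invalidate ['C3=M'] -> C2=M] -> [I,I,M,I] (invalidations this op: 1; running total: 6)
Op 11: C1 read [C1 read from I: others=['C2=M'] -> C1=S, others downsized to S] -> [I,S,S,I] (invalidations this op: 0; running total: 6)
Op 12: C1 write [C1 write: invalidate ['C2=S'] -> C1=M] -> [I,M,I,I] (invalidations this op: 1; running total: 7)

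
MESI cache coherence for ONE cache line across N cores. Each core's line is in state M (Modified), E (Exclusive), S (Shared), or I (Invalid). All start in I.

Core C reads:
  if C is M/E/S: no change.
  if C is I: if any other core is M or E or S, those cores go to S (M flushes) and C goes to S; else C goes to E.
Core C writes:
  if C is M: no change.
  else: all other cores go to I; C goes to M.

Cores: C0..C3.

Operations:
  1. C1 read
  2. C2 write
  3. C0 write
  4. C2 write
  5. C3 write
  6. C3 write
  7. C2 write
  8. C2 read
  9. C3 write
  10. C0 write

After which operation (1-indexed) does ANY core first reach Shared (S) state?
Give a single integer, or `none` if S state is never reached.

Answer: none

Derivation:
Op 1: C1 read [C1 read from I: no other sharers -> C1=E (exclusive)] -> [I,E,I,I]
Op 2: C2 write [C2 write: invalidate ['C1=E'] -> C2=M] -> [I,I,M,I]
Op 3: C0 write [C0 write: invalidate ['C2=M'] -> C0=M] -> [M,I,I,I]
Op 4: C2 write [C2 write: invalidate ['C0=M'] -> C2=M] -> [I,I,M,I]
Op 5: C3 write [C3 write: invalidate ['C2=M'] -> C3=M] -> [I,I,I,M]
Op 6: C3 write [C3 write: already M (modified), no change] -> [I,I,I,M]
Op 7: C2 write [C2 write: invalidate ['C3=M'] -> C2=M] -> [I,I,M,I]
Op 8: C2 read [C2 read: already in M, no change] -> [I,I,M,I]
Op 9: C3 write [C3 write: invalidate ['C2=M'] -> C3=M] -> [I,I,I,M]
Op 10: C0 write [C0 write: invalidate ['C3=M'] -> C0=M] -> [M,I,I,I]
S state never reached in this sequence.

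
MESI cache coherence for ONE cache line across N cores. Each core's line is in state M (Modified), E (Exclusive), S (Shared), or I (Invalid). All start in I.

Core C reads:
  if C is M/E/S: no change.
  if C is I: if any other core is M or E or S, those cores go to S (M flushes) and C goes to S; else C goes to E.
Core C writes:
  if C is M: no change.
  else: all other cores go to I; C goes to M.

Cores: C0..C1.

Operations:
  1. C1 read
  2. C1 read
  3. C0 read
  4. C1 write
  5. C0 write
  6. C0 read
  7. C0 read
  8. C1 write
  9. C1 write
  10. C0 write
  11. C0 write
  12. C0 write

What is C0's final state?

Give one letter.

Answer: M

Derivation:
Op 1: C1 read [C1 read from I: no other sharers -> C1=E (exclusive)] -> [I,E]
Op 2: C1 read [C1 read: already in E, no change] -> [I,E]
Op 3: C0 read [C0 read from I: others=['C1=E'] -> C0=S, others downsized to S] -> [S,S]
Op 4: C1 write [C1 write: invalidate ['C0=S'] -> C1=M] -> [I,M]
Op 5: C0 write [C0 write: invalidate ['C1=M'] -> C0=M] -> [M,I]
Op 6: C0 read [C0 read: already in M, no change] -> [M,I]
Op 7: C0 read [C0 read: already in M, no change] -> [M,I]
Op 8: C1 write [C1 write: invalidate ['C0=M'] -> C1=M] -> [I,M]
Op 9: C1 write [C1 write: already M (modified), no change] -> [I,M]
Op 10: C0 write [C0 write: invalidate ['C1=M'] -> C0=M] -> [M,I]
Op 11: C0 write [C0 write: already M (modified), no change] -> [M,I]
Op 12: C0 write [C0 write: already M (modified), no change] -> [M,I]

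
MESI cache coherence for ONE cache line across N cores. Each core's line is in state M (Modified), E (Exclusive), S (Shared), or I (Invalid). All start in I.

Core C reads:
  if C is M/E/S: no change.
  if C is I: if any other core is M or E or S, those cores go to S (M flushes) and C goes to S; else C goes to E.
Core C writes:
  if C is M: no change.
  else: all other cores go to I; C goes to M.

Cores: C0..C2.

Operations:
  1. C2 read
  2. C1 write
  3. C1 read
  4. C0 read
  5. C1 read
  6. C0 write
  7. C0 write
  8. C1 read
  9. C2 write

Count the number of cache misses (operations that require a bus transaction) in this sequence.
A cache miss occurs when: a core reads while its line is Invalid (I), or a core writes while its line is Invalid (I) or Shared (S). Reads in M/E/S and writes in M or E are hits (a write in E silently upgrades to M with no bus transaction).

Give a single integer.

Answer: 6

Derivation:
Op 1: C2 read [C2 read from I: no other sharers -> C2=E (exclusive)] -> [I,I,E] [MISS #1: read from I]
Op 2: C1 write [C1 write: invalidate ['C2=E'] -> C1=M] -> [I,M,I] [MISS #2: write from I]
Op 3: C1 read [C1 read: already in M, no change] -> [I,M,I] [hit: read from M]
Op 4: C0 read [C0 read from I: others=['C1=M'] -> C0=S, others downsized to S] -> [S,S,I] [MISS #3: read from I]
Op 5: C1 read [C1 read: already in S, no change] -> [S,S,I] [hit: read from S]
Op 6: C0 write [C0 write: invalidate ['C1=S'] -> C0=M] -> [M,I,I] [MISS #4: write from S]
Op 7: C0 write [C0 write: already M (modified), no change] -> [M,I,I] [hit: write from M]
Op 8: C1 read [C1 read from I: others=['C0=M'] -> C1=S, others downsized to S] -> [S,S,I] [MISS #5: read from I]
Op 9: C2 write [C2 write: invalidate ['C0=S', 'C1=S'] -> C2=M] -> [I,I,M] [MISS #6: write from I]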